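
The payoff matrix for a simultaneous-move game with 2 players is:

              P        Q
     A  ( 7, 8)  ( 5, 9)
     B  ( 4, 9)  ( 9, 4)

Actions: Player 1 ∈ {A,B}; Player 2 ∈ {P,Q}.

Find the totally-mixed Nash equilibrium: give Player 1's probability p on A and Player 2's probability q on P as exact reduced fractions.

P1 indiff ⇒ q·7+(1-q)·5 = q·4+(1-q)·9 ⇒ q(3) = (1-q)(4) ⇒ q = 4/7
P2 indiff ⇒ p·8+(1-p)·9 = p·9+(1-p)·4 ⇒ p(-1) = (1-p)(-5) ⇒ p = 5/6

p=5/6, q=4/7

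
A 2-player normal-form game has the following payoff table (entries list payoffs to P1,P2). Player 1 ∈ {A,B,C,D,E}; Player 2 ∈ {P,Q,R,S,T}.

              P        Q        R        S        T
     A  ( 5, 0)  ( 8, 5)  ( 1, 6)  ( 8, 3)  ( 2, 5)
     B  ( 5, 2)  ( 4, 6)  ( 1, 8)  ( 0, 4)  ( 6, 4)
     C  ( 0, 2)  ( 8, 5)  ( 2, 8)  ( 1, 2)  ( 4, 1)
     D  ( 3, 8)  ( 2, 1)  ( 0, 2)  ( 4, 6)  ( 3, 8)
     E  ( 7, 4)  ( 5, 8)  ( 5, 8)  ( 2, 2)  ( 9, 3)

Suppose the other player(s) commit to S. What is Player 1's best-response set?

u_1(A vs S) = 8
u_1(B vs S) = 0
u_1(C vs S) = 1
u_1(D vs S) = 4
u_1(E vs S) = 2
max payoff 8 at {A}

BR_1 = {A}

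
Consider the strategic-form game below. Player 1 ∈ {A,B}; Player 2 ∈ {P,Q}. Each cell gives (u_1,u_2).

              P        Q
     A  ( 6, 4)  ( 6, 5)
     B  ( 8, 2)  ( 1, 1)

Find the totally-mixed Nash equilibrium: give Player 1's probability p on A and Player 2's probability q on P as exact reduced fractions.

P1 indiff ⇒ q·6+(1-q)·6 = q·8+(1-q)·1 ⇒ q(-2) = (1-q)(-5) ⇒ q = 5/7
P2 indiff ⇒ p·4+(1-p)·2 = p·5+(1-p)·1 ⇒ p(-1) = (1-p)(-1) ⇒ p = 1/2

P1 mixes 1/2 on A; P2 mixes 5/7 on P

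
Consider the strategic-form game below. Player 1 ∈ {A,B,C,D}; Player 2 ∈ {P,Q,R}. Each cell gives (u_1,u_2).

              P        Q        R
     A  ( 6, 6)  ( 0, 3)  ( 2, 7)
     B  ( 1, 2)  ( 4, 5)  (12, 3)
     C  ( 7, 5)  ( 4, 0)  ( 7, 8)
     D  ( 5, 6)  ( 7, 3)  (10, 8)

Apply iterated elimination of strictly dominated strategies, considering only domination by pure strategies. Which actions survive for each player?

Remaining: P1:{B,D} P2:{Q,R}

P1 drop A (C beats it: P:7>6 Q:4>0 R:7>2)
P2 drop P (R beats it: B:3>2 C:8>5 D:8>6)
P1 drop C (D beats it: Q:7>4 R:10>7)
P1→{B,D} P2→{Q,R}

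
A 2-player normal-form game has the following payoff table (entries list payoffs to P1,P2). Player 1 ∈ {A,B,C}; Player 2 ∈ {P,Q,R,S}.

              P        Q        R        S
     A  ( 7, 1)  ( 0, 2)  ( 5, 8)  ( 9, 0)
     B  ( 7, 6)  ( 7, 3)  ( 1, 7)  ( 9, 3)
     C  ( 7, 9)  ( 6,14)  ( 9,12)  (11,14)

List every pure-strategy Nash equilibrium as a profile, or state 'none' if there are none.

(A,P): not NE [P2→R gives 8>1]
(A,Q): not NE [P1→B gives 7>0; P2→R gives 8>2]
(A,R): not NE [P1→C gives 9>5]
(A,S): not NE [P1→C gives 11>9; P2→R gives 8>0]
(B,P): not NE [P2→R gives 7>6]
(B,Q): not NE [P2→R gives 7>3]
(B,R): not NE [P1→C gives 9>1]
(B,S): not NE [P1→C gives 11>9; P2→R gives 7>3]
(C,P): not NE [P2→S gives 14>9]
(C,Q): not NE [P1→B gives 7>6]
(C,R): not NE [P2→S gives 14>12]
(C,S): NE

Nash profiles: (C,S)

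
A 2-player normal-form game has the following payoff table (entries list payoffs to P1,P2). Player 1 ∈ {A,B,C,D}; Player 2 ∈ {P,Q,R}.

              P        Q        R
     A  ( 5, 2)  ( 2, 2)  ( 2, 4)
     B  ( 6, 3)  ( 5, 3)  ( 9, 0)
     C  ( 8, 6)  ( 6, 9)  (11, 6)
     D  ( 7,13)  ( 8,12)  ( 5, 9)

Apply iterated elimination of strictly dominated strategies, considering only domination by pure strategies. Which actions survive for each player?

P1 drop A (B beats it: P:6>5 Q:5>2 R:9>2)
P1 drop B (C beats it: P:8>6 Q:6>5 R:11>9)
P2 drop R (Q beats it: C:9>6 D:12>9)
P1→{C,D} P2→{P,Q}

Remaining: P1:{C,D} P2:{P,Q}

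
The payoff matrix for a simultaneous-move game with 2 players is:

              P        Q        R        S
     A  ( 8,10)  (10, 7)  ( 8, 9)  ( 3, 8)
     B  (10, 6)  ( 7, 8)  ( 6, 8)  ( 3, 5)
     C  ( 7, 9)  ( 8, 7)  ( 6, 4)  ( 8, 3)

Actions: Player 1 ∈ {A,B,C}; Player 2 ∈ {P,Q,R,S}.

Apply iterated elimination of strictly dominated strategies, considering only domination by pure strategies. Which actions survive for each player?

P2 drop S (P beats it: A:10>8 B:6>5 C:9>3)
P1 drop C (A beats it: P:8>7 Q:10>8 R:8>6)
P1→{A,B} P2→{P,Q,R}

Remaining: P1:{A,B} P2:{P,Q,R}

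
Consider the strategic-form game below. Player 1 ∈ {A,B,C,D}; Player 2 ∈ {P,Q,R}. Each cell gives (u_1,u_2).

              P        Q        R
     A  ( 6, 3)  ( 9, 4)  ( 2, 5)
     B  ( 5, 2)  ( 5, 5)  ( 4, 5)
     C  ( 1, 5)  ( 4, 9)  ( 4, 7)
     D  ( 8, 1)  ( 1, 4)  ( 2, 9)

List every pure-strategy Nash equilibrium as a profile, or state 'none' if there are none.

PSNE = {(B,R)}

(A,P): not NE [P1→D gives 8>6; P2→R gives 5>3]
(A,Q): not NE [P2→R gives 5>4]
(A,R): not NE [P1→C gives 4>2]
(B,P): not NE [P1→D gives 8>5; P2→R gives 5>2]
(B,Q): not NE [P1→A gives 9>5]
(B,R): NE
(C,P): not NE [P1→D gives 8>1; P2→Q gives 9>5]
(C,Q): not NE [P1→A gives 9>4]
(C,R): not NE [P2→Q gives 9>7]
(D,P): not NE [P2→R gives 9>1]
(D,Q): not NE [P1→A gives 9>1; P2→R gives 9>4]
(D,R): not NE [P1→C gives 4>2]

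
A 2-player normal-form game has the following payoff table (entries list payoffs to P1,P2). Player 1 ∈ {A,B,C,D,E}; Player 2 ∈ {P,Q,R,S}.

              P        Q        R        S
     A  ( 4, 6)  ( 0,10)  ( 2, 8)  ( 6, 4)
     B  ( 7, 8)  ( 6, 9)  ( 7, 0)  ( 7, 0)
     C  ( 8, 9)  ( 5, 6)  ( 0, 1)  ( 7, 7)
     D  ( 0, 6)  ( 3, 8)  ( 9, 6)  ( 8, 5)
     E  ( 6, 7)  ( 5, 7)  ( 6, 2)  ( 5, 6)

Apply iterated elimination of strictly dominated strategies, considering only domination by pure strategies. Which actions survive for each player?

P1 drop A (B beats it: P:7>4 Q:6>0 R:7>2 S:7>6)
P1 drop E (B beats it: P:7>6 Q:6>5 R:7>6 S:7>5)
P2 drop R (Q beats it: B:9>0 C:6>1 D:8>6)
P2 drop S (P beats it: B:8>0 C:9>7 D:6>5)
P1 drop D (B beats it: P:7>0 Q:6>3)
P1→{B,C} P2→{P,Q}

Survivors P1:{B,C} P2:{P,Q}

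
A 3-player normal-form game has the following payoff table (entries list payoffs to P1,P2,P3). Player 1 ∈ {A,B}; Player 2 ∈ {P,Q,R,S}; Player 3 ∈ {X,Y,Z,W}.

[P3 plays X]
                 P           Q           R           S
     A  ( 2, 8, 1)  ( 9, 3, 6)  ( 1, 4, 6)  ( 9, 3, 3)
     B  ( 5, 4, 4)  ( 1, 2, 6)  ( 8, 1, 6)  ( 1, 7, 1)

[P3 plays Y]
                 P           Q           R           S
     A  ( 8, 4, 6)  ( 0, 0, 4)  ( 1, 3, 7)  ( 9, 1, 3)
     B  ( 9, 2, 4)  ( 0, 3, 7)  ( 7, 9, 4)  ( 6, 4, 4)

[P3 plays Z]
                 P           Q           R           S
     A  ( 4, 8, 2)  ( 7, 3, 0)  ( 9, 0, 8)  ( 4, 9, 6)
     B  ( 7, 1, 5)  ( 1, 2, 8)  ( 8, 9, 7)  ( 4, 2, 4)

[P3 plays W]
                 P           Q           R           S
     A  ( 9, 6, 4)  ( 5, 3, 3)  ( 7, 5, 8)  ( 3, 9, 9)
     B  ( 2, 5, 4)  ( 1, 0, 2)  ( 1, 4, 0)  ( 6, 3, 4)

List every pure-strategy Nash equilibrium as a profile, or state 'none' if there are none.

(A,P,X): not NE [P1→B gives 5>2; P3→Y gives 6>1]
(A,P,Y): not NE [P1→B gives 9>8]
(A,P,Z): not NE [P1→B gives 7>4; P2→S gives 9>8; P3→Y gives 6>2]
(A,P,W): not NE [P2→S gives 9>6; P3→Y gives 6>4]
(A,Q,X): not NE [P2→P gives 8>3]
(A,Q,Y): not NE [P2→P gives 4>0; P3→X gives 6>4]
(A,Q,Z): not NE [P2→S gives 9>3; P3→X gives 6>0]
(A,Q,W): not NE [P2→S gives 9>3; P3→X gives 6>3]
(A,R,X): not NE [P1→B gives 8>1; P2→P gives 8>4; P3→W gives 8>6]
(A,R,Y): not NE [P1→B gives 7>1; P2→P gives 4>3; P3→W gives 8>7]
(A,R,Z): not NE [P2→S gives 9>0]
(A,R,W): not NE [P2→S gives 9>5]
(A,S,X): not NE [P2→P gives 8>3; P3→W gives 9>3]
(A,S,Y): not NE [P2→P gives 4>1; P3→W gives 9>3]
(A,S,Z): not NE [P3→W gives 9>6]
(A,S,W): not NE [P1→B gives 6>3]
(B,P,X): not NE [P2→S gives 7>4; P3→Z gives 5>4]
(B,P,Y): not NE [P2→R gives 9>2; P3→Z gives 5>4]
(B,P,Z): not NE [P2→R gives 9>1]
(B,P,W): not NE [P1→A gives 9>2; P3→Z gives 5>4]
(B,Q,X): not NE [P1→A gives 9>1; P2→S gives 7>2; P3→Z gives 8>6]
(B,Q,Y): not NE [P2→R gives 9>3; P3→Z gives 8>7]
(B,Q,Z): not NE [P1→A gives 7>1; P2→R gives 9>2]
(B,Q,W): not NE [P1→A gives 5>1; P2→P gives 5>0; P3→Z gives 8>2]
(B,R,X): not NE [P2→S gives 7>1; P3→Z gives 7>6]
(B,R,Y): not NE [P3→Z gives 7>4]
(B,R,Z): not NE [P1→A gives 9>8]
(B,R,W): not NE [P1→A gives 7>1; P2→P gives 5>4; P3→Z gives 7>0]
(B,S,X): not NE [P1→A gives 9>1; P3→W gives 4>1]
(B,S,Y): not NE [P1→A gives 9>6; P2→R gives 9>4]
(B,S,Z): not NE [P2→R gives 9>2]
(B,S,W): not NE [P2→P gives 5>3]

PSNE: ∅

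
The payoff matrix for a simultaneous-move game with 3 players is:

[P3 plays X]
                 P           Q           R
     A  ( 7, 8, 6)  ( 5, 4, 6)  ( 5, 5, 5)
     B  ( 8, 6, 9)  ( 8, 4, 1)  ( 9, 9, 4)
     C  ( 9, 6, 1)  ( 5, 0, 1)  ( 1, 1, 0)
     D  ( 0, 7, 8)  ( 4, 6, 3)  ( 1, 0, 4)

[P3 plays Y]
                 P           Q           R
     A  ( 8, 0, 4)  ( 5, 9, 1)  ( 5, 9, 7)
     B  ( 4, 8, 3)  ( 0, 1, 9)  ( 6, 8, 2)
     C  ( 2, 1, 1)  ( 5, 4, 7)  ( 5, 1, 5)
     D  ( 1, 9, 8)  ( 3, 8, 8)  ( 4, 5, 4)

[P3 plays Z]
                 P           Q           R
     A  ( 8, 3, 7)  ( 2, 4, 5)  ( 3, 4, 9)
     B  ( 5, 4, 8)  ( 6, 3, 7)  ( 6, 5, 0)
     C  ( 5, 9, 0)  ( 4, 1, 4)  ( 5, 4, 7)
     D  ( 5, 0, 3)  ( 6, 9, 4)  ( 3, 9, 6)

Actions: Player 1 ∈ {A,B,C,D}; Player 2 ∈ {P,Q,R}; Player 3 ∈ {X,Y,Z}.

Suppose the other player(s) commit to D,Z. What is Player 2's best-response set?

u_2(P vs D,Z) = 0
u_2(Q vs D,Z) = 9
u_2(R vs D,Z) = 9
max payoff 9 at {Q,R}

P2 best: {Q,R}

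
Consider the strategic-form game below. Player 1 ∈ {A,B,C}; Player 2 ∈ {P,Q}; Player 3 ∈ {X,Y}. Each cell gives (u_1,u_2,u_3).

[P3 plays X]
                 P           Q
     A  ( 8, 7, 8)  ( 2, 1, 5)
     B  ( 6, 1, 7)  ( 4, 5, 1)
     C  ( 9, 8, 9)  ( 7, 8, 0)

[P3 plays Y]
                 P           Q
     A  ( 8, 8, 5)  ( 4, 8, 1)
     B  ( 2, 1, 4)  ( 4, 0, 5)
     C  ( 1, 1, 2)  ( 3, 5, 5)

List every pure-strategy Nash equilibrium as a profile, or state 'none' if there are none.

(A,P,X): not NE [P1→C gives 9>8]
(A,P,Y): not NE [P3→X gives 8>5]
(A,Q,X): not NE [P1→C gives 7>2; P2→P gives 7>1]
(A,Q,Y): not NE [P3→X gives 5>1]
(B,P,X): not NE [P1→C gives 9>6; P2→Q gives 5>1]
(B,P,Y): not NE [P1→A gives 8>2; P3→X gives 7>4]
(B,Q,X): not NE [P1→C gives 7>4; P3→Y gives 5>1]
(B,Q,Y): not NE [P2→P gives 1>0]
(C,P,X): NE
(C,P,Y): not NE [P1→A gives 8>1; P2→Q gives 5>1; P3→X gives 9>2]
(C,Q,X): not NE [P3→Y gives 5>0]
(C,Q,Y): not NE [P1→B gives 4>3]

PSNE = {(C,P,X)}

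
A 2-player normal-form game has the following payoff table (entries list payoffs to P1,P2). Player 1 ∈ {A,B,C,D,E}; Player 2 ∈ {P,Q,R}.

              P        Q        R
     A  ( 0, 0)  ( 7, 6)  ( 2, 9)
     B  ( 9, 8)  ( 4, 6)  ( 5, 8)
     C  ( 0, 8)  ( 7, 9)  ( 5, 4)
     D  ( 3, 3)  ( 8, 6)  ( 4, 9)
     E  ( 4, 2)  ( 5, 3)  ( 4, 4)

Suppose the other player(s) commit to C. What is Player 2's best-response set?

argmax u_2 = {Q}

u_2(P vs C) = 8
u_2(Q vs C) = 9
u_2(R vs C) = 4
max payoff 9 at {Q}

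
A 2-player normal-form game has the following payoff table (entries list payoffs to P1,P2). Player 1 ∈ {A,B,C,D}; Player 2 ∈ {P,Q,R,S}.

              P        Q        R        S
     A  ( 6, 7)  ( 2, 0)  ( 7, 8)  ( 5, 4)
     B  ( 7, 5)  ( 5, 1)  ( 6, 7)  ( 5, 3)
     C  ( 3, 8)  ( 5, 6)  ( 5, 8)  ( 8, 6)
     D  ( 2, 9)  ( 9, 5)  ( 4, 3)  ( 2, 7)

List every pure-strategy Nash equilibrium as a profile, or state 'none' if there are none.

NE set: (A,R)

(A,P): not NE [P1→B gives 7>6; P2→R gives 8>7]
(A,Q): not NE [P1→D gives 9>2; P2→R gives 8>0]
(A,R): NE
(A,S): not NE [P1→C gives 8>5; P2→R gives 8>4]
(B,P): not NE [P2→R gives 7>5]
(B,Q): not NE [P1→D gives 9>5; P2→R gives 7>1]
(B,R): not NE [P1→A gives 7>6]
(B,S): not NE [P1→C gives 8>5; P2→R gives 7>3]
(C,P): not NE [P1→B gives 7>3]
(C,Q): not NE [P1→D gives 9>5; P2→R gives 8>6]
(C,R): not NE [P1→A gives 7>5]
(C,S): not NE [P2→R gives 8>6]
(D,P): not NE [P1→B gives 7>2]
(D,Q): not NE [P2→P gives 9>5]
(D,R): not NE [P1→A gives 7>4; P2→P gives 9>3]
(D,S): not NE [P1→C gives 8>2; P2→P gives 9>7]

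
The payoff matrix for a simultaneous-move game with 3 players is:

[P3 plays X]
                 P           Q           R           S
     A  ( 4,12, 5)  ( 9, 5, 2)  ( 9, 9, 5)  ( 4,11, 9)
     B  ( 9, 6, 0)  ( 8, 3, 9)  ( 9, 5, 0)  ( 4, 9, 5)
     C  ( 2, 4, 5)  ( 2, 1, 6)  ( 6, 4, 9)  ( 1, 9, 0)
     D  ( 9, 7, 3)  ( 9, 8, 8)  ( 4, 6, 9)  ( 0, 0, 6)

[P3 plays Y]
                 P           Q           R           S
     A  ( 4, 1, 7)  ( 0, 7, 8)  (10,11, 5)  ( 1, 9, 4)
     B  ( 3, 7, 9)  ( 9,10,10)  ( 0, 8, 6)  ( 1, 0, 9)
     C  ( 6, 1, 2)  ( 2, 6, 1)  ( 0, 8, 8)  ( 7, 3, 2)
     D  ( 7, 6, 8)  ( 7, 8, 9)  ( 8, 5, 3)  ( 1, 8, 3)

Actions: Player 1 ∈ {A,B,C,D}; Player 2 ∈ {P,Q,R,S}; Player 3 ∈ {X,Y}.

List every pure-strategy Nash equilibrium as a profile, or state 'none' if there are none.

(A,P,X): not NE [P1→D gives 9>4; P3→Y gives 7>5]
(A,P,Y): not NE [P1→D gives 7>4; P2→R gives 11>1]
(A,Q,X): not NE [P2→P gives 12>5; P3→Y gives 8>2]
(A,Q,Y): not NE [P1→B gives 9>0; P2→R gives 11>7]
(A,R,X): not NE [P2→P gives 12>9]
(A,R,Y): NE
(A,S,X): not NE [P2→P gives 12>11]
(A,S,Y): not NE [P1→C gives 7>1; P2→R gives 11>9; P3→X gives 9>4]
(B,P,X): not NE [P2→S gives 9>6; P3→Y gives 9>0]
(B,P,Y): not NE [P1→D gives 7>3; P2→Q gives 10>7]
(B,Q,X): not NE [P1→D gives 9>8; P2→S gives 9>3; P3→Y gives 10>9]
(B,Q,Y): NE
(B,R,X): not NE [P2→S gives 9>5; P3→Y gives 6>0]
(B,R,Y): not NE [P1→A gives 10>0; P2→Q gives 10>8]
(B,S,X): not NE [P3→Y gives 9>5]
(B,S,Y): not NE [P1→C gives 7>1; P2→Q gives 10>0]
(C,P,X): not NE [P1→D gives 9>2; P2→S gives 9>4]
(C,P,Y): not NE [P1→D gives 7>6; P2→R gives 8>1; P3→X gives 5>2]
(C,Q,X): not NE [P1→D gives 9>2; P2→S gives 9>1]
(C,Q,Y): not NE [P1→B gives 9>2; P2→R gives 8>6; P3→X gives 6>1]
(C,R,X): not NE [P1→B gives 9>6; P2→S gives 9>4]
(C,R,Y): not NE [P1→A gives 10>0; P3→X gives 9>8]
(C,S,X): not NE [P1→B gives 4>1; P3→Y gives 2>0]
(C,S,Y): not NE [P2→R gives 8>3]
(D,P,X): not NE [P2→Q gives 8>7; P3→Y gives 8>3]
(D,P,Y): not NE [P2→S gives 8>6]
(D,Q,X): not NE [P3→Y gives 9>8]
(D,Q,Y): not NE [P1→B gives 9>7]
(D,R,X): not NE [P1→B gives 9>4; P2→Q gives 8>6]
(D,R,Y): not NE [P1→A gives 10>8; P2→S gives 8>5; P3→X gives 9>3]
(D,S,X): not NE [P1→B gives 4>0; P2→Q gives 8>0]
(D,S,Y): not NE [P1→C gives 7>1; P3→X gives 6>3]

PSNE = {(A,R,Y), (B,Q,Y)}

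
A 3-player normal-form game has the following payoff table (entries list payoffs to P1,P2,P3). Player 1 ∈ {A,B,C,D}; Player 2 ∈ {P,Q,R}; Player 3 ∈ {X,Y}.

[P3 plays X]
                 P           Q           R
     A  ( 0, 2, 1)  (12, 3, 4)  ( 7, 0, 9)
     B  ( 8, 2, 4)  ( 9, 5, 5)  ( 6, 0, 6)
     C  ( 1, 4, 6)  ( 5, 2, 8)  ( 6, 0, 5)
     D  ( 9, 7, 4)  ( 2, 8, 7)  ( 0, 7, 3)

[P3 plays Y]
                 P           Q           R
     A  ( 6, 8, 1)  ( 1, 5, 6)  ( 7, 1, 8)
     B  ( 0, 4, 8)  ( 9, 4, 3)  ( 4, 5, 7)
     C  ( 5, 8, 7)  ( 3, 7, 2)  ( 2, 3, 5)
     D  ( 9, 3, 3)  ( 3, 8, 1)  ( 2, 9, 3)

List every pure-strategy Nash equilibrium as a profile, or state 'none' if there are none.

(A,P,X): not NE [P1→D gives 9>0; P2→Q gives 3>2]
(A,P,Y): not NE [P1→D gives 9>6]
(A,Q,X): not NE [P3→Y gives 6>4]
(A,Q,Y): not NE [P1→B gives 9>1; P2→P gives 8>5]
(A,R,X): not NE [P2→Q gives 3>0]
(A,R,Y): not NE [P2→P gives 8>1; P3→X gives 9>8]
(B,P,X): not NE [P1→D gives 9>8; P2→Q gives 5>2; P3→Y gives 8>4]
(B,P,Y): not NE [P1→D gives 9>0; P2→R gives 5>4]
(B,Q,X): not NE [P1→A gives 12>9]
(B,Q,Y): not NE [P2→R gives 5>4; P3→X gives 5>3]
(B,R,X): not NE [P1→A gives 7>6; P2→Q gives 5>0; P3→Y gives 7>6]
(B,R,Y): not NE [P1→A gives 7>4]
(C,P,X): not NE [P1→D gives 9>1; P3→Y gives 7>6]
(C,P,Y): not NE [P1→D gives 9>5]
(C,Q,X): not NE [P1→A gives 12>5; P2→P gives 4>2]
(C,Q,Y): not NE [P1→B gives 9>3; P2→P gives 8>7; P3→X gives 8>2]
(C,R,X): not NE [P1→A gives 7>6; P2→P gives 4>0]
(C,R,Y): not NE [P1→A gives 7>2; P2→P gives 8>3]
(D,P,X): not NE [P2→Q gives 8>7]
(D,P,Y): not NE [P2→R gives 9>3; P3→X gives 4>3]
(D,Q,X): not NE [P1→A gives 12>2]
(D,Q,Y): not NE [P1→B gives 9>3; P2→R gives 9>8; P3→X gives 7>1]
(D,R,X): not NE [P1→A gives 7>0; P2→Q gives 8>7]
(D,R,Y): not NE [P1→A gives 7>2]

No pure NE.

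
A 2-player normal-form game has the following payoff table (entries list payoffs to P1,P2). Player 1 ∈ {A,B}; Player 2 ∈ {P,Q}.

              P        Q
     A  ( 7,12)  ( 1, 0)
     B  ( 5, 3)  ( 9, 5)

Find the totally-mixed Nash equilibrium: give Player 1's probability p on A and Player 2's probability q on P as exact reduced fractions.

P1 indiff ⇒ q·7+(1-q)·1 = q·5+(1-q)·9 ⇒ q(2) = (1-q)(8) ⇒ q = 4/5
P2 indiff ⇒ p·12+(1-p)·3 = p·0+(1-p)·5 ⇒ p(12) = (1-p)(2) ⇒ p = 1/7

p=1/7, q=4/5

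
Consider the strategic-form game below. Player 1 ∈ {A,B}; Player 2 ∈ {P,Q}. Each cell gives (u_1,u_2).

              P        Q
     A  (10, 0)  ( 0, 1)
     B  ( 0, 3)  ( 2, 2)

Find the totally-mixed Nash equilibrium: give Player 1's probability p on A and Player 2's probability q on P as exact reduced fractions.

p=1/2, q=1/6

P1 indiff ⇒ q·10+(1-q)·0 = q·0+(1-q)·2 ⇒ q(10) = (1-q)(2) ⇒ q = 1/6
P2 indiff ⇒ p·0+(1-p)·3 = p·1+(1-p)·2 ⇒ p(-1) = (1-p)(-1) ⇒ p = 1/2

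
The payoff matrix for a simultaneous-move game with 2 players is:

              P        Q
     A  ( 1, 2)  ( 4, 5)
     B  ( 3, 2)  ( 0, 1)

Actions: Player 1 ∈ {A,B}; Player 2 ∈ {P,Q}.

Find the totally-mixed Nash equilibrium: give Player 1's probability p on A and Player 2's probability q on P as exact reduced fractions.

P1 indiff ⇒ q·1+(1-q)·4 = q·3+(1-q)·0 ⇒ q(-2) = (1-q)(-4) ⇒ q = 2/3
P2 indiff ⇒ p·2+(1-p)·2 = p·5+(1-p)·1 ⇒ p(-3) = (1-p)(-1) ⇒ p = 1/4

p=1/4, q=2/3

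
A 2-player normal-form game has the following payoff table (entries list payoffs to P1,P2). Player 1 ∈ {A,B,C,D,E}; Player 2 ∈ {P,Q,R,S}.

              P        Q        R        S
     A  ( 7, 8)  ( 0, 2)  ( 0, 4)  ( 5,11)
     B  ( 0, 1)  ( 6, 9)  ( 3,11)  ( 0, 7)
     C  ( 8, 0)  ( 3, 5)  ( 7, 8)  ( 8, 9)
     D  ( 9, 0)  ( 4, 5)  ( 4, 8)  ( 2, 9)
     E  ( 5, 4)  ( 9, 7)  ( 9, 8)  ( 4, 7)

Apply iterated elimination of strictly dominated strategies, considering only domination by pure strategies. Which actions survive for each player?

P1 drop A (C beats it: P:8>7 Q:3>0 R:7>0 S:8>5)
P1 drop B (E beats it: P:5>0 Q:9>6 R:9>3 S:4>0)
P2 drop P (Q beats it: C:5>0 D:5>0 E:7>4)
P1 drop D (E beats it: Q:9>4 R:9>4 S:4>2)
P2 drop Q (R beats it: C:8>5 E:8>7)
P1→{C,E} P2→{R,S}

Survivors P1:{C,E} P2:{R,S}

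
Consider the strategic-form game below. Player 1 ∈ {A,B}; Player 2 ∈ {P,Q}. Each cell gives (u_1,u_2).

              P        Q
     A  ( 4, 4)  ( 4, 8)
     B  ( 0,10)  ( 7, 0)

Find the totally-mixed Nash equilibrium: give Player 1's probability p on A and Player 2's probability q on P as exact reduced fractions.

p=5/7, q=3/7

P1 indiff ⇒ q·4+(1-q)·4 = q·0+(1-q)·7 ⇒ q(4) = (1-q)(3) ⇒ q = 3/7
P2 indiff ⇒ p·4+(1-p)·10 = p·8+(1-p)·0 ⇒ p(-4) = (1-p)(-10) ⇒ p = 5/7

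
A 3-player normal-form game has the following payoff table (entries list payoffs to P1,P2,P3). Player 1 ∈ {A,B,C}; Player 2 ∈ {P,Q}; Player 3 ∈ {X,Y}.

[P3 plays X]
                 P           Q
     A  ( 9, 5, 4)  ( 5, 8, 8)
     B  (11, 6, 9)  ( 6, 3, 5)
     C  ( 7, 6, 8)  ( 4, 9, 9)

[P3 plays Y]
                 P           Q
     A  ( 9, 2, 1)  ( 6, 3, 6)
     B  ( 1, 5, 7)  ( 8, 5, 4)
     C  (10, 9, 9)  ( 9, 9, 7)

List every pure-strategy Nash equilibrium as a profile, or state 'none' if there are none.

(A,P,X): not NE [P1→B gives 11>9; P2→Q gives 8>5]
(A,P,Y): not NE [P1→C gives 10>9; P2→Q gives 3>2; P3→X gives 4>1]
(A,Q,X): not NE [P1→B gives 6>5]
(A,Q,Y): not NE [P1→C gives 9>6; P3→X gives 8>6]
(B,P,X): NE
(B,P,Y): not NE [P1→C gives 10>1; P3→X gives 9>7]
(B,Q,X): not NE [P2→P gives 6>3]
(B,Q,Y): not NE [P1→C gives 9>8; P3→X gives 5>4]
(C,P,X): not NE [P1→B gives 11>7; P2→Q gives 9>6; P3→Y gives 9>8]
(C,P,Y): NE
(C,Q,X): not NE [P1→B gives 6>4]
(C,Q,Y): not NE [P3→X gives 9>7]

PSNE = {(B,P,X), (C,P,Y)}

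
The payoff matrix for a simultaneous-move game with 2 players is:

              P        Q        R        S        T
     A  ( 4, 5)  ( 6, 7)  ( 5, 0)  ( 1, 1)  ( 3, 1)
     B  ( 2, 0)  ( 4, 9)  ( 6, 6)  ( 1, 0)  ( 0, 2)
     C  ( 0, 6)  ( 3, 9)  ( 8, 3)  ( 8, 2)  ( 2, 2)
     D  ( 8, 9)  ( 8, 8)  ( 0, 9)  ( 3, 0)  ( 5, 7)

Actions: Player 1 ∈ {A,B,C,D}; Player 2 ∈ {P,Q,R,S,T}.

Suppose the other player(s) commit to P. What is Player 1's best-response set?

BR_1 = {D}

u_1(A vs P) = 4
u_1(B vs P) = 2
u_1(C vs P) = 0
u_1(D vs P) = 8
max payoff 8 at {D}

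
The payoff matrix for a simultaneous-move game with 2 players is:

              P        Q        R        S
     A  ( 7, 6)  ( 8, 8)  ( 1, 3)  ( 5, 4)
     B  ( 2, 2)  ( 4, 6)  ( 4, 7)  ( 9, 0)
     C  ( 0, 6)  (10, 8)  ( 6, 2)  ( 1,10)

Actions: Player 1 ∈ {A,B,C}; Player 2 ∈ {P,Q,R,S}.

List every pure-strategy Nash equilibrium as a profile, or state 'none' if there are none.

(A,P): not NE [P2→Q gives 8>6]
(A,Q): not NE [P1→C gives 10>8]
(A,R): not NE [P1→C gives 6>1; P2→Q gives 8>3]
(A,S): not NE [P1→B gives 9>5; P2→Q gives 8>4]
(B,P): not NE [P1→A gives 7>2; P2→R gives 7>2]
(B,Q): not NE [P1→C gives 10>4; P2→R gives 7>6]
(B,R): not NE [P1→C gives 6>4]
(B,S): not NE [P2→R gives 7>0]
(C,P): not NE [P1→A gives 7>0; P2→S gives 10>6]
(C,Q): not NE [P2→S gives 10>8]
(C,R): not NE [P2→S gives 10>2]
(C,S): not NE [P1→B gives 9>1]

PSNE: ∅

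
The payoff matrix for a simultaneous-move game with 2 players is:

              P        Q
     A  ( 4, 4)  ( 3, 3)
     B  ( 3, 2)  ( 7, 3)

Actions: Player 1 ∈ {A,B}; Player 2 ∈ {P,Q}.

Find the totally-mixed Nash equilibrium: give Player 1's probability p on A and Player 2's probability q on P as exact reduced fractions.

P1 indiff ⇒ q·4+(1-q)·3 = q·3+(1-q)·7 ⇒ q(1) = (1-q)(4) ⇒ q = 4/5
P2 indiff ⇒ p·4+(1-p)·2 = p·3+(1-p)·3 ⇒ p(1) = (1-p)(1) ⇒ p = 1/2

P1 mixes 1/2 on A; P2 mixes 4/5 on P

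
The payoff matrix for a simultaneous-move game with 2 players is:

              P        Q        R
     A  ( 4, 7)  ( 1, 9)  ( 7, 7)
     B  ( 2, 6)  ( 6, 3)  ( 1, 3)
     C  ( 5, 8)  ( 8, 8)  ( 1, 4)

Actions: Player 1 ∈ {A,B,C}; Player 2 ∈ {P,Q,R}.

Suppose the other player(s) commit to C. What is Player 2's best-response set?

u_2(P vs C) = 8
u_2(Q vs C) = 8
u_2(R vs C) = 4
max payoff 8 at {P,Q}

P2 best: {P,Q}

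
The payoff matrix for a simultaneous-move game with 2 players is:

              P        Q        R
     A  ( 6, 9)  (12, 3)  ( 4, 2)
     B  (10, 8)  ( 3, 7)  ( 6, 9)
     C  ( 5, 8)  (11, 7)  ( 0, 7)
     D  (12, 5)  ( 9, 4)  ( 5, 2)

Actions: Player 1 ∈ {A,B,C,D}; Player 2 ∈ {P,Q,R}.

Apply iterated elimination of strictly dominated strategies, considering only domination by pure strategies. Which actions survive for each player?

Survivors P1:{B,D} P2:{P,R}

P1 drop C (A beats it: P:6>5 Q:12>11 R:4>0)
P2 drop Q (P beats it: A:9>3 B:8>7 D:5>4)
P1 drop A (B beats it: P:10>6 R:6>4)
P1→{B,D} P2→{P,R}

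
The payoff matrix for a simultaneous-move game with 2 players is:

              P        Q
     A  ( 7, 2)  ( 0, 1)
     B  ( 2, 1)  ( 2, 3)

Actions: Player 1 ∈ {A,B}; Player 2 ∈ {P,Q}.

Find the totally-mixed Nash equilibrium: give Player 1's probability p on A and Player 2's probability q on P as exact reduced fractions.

P1 indiff ⇒ q·7+(1-q)·0 = q·2+(1-q)·2 ⇒ q(5) = (1-q)(2) ⇒ q = 2/7
P2 indiff ⇒ p·2+(1-p)·1 = p·1+(1-p)·3 ⇒ p(1) = (1-p)(2) ⇒ p = 2/3

P1 mixes 2/3 on A; P2 mixes 2/7 on P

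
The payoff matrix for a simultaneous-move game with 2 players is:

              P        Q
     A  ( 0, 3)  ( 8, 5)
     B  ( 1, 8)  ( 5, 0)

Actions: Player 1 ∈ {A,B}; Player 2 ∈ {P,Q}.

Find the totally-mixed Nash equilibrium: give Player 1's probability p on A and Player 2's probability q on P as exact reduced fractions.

(p,q) = (4/5, 3/4)

P1 indiff ⇒ q·0+(1-q)·8 = q·1+(1-q)·5 ⇒ q(-1) = (1-q)(-3) ⇒ q = 3/4
P2 indiff ⇒ p·3+(1-p)·8 = p·5+(1-p)·0 ⇒ p(-2) = (1-p)(-8) ⇒ p = 4/5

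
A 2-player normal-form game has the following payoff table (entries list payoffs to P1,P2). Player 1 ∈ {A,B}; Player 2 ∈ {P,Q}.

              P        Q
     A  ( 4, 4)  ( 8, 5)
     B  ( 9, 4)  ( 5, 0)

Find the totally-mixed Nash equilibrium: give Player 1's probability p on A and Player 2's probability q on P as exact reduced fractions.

P1 indiff ⇒ q·4+(1-q)·8 = q·9+(1-q)·5 ⇒ q(-5) = (1-q)(-3) ⇒ q = 3/8
P2 indiff ⇒ p·4+(1-p)·4 = p·5+(1-p)·0 ⇒ p(-1) = (1-p)(-4) ⇒ p = 4/5

p=4/5, q=3/8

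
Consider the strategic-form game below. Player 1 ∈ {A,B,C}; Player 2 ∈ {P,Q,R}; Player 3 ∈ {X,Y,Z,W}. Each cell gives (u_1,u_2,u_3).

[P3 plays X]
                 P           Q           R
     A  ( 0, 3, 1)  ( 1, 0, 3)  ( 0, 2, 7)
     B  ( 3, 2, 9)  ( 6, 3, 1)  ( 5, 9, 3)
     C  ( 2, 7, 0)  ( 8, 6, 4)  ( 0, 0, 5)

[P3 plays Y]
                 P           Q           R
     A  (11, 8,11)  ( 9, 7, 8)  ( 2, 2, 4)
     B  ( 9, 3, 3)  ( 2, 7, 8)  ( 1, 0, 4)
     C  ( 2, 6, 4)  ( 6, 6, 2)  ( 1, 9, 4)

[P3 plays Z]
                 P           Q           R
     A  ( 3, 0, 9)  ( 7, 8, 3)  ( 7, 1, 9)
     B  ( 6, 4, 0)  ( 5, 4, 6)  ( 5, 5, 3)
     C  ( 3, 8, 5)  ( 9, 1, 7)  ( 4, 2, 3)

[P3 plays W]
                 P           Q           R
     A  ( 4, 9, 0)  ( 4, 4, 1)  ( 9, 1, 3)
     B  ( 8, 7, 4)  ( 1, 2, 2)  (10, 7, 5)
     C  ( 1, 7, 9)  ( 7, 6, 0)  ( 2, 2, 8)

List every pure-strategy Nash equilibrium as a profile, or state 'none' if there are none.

(A,P,X): not NE [P1→B gives 3>0; P3→Y gives 11>1]
(A,P,Y): NE
(A,P,Z): not NE [P1→B gives 6>3; P2→Q gives 8>0; P3→Y gives 11>9]
(A,P,W): not NE [P1→B gives 8>4; P3→Y gives 11>0]
(A,Q,X): not NE [P1→C gives 8>1; P2→P gives 3>0; P3→Y gives 8>3]
(A,Q,Y): not NE [P2→P gives 8>7]
(A,Q,Z): not NE [P1→C gives 9>7; P3→Y gives 8>3]
(A,Q,W): not NE [P1→C gives 7>4; P2→P gives 9>4; P3→Y gives 8>1]
(A,R,X): not NE [P1→B gives 5>0; P2→P gives 3>2; P3→Z gives 9>7]
(A,R,Y): not NE [P2→P gives 8>2; P3→Z gives 9>4]
(A,R,Z): not NE [P2→Q gives 8>1]
(A,R,W): not NE [P1→B gives 10>9; P2→P gives 9>1; P3→Z gives 9>3]
(B,P,X): not NE [P2→R gives 9>2]
(B,P,Y): not NE [P1→A gives 11>9; P2→Q gives 7>3; P3→X gives 9>3]
(B,P,Z): not NE [P2→R gives 5>4; P3→X gives 9>0]
(B,P,W): not NE [P3→X gives 9>4]
(B,Q,X): not NE [P1→C gives 8>6; P2→R gives 9>3; P3→Y gives 8>1]
(B,Q,Y): not NE [P1→A gives 9>2]
(B,Q,Z): not NE [P1→C gives 9>5; P2→R gives 5>4; P3→Y gives 8>6]
(B,Q,W): not NE [P1→C gives 7>1; P2→R gives 7>2; P3→Y gives 8>2]
(B,R,X): not NE [P3→W gives 5>3]
(B,R,Y): not NE [P1→A gives 2>1; P2→Q gives 7>0; P3→W gives 5>4]
(B,R,Z): not NE [P1→A gives 7>5; P3→W gives 5>3]
(B,R,W): NE
(C,P,X): not NE [P1→B gives 3>2; P3→W gives 9>0]
(C,P,Y): not NE [P1→A gives 11>2; P2→R gives 9>6; P3→W gives 9>4]
(C,P,Z): not NE [P1→B gives 6>3; P3→W gives 9>5]
(C,P,W): not NE [P1→B gives 8>1]
(C,Q,X): not NE [P2→P gives 7>6; P3→Z gives 7>4]
(C,Q,Y): not NE [P1→A gives 9>6; P2→R gives 9>6; P3→Z gives 7>2]
(C,Q,Z): not NE [P2→P gives 8>1]
(C,Q,W): not NE [P2→P gives 7>6; P3→Z gives 7>0]
(C,R,X): not NE [P1→B gives 5>0; P2→P gives 7>0; P3→W gives 8>5]
(C,R,Y): not NE [P1→A gives 2>1; P3→W gives 8>4]
(C,R,Z): not NE [P1→A gives 7>4; P2→P gives 8>2; P3→W gives 8>3]
(C,R,W): not NE [P1→B gives 10>2; P2→P gives 7>2]

Nash profiles: (A,P,Y), (B,R,W)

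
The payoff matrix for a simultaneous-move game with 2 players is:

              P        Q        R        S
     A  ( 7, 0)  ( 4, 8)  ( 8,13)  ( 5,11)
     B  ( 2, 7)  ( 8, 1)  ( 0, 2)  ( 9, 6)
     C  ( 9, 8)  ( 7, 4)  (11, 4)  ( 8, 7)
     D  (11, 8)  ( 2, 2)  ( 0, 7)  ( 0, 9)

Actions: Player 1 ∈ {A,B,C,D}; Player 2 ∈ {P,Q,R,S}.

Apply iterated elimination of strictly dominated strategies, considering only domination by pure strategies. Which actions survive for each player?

Survivors P1:{B,C,D} P2:{P,S}

P1 drop A (C beats it: P:9>7 Q:7>4 R:11>8 S:8>5)
P2 drop Q (P beats it: B:7>1 C:8>4 D:8>2)
P2 drop R (P beats it: B:7>2 C:8>4 D:8>7)
P1→{B,C,D} P2→{P,S}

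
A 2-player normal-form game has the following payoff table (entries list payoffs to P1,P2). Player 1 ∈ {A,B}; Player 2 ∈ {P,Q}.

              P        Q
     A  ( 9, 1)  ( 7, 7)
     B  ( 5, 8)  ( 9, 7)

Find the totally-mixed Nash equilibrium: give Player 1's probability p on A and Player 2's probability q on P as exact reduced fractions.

P1 mixes 1/7 on A; P2 mixes 1/3 on P

P1 indiff ⇒ q·9+(1-q)·7 = q·5+(1-q)·9 ⇒ q(4) = (1-q)(2) ⇒ q = 1/3
P2 indiff ⇒ p·1+(1-p)·8 = p·7+(1-p)·7 ⇒ p(-6) = (1-p)(-1) ⇒ p = 1/7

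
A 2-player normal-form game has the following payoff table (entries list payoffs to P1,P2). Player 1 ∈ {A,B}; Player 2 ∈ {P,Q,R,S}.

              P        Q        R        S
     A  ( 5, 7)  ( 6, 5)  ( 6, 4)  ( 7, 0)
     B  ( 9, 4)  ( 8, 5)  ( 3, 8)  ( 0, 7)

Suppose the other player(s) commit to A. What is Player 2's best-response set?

u_2(P vs A) = 7
u_2(Q vs A) = 5
u_2(R vs A) = 4
u_2(S vs A) = 0
max payoff 7 at {P}

argmax u_2 = {P}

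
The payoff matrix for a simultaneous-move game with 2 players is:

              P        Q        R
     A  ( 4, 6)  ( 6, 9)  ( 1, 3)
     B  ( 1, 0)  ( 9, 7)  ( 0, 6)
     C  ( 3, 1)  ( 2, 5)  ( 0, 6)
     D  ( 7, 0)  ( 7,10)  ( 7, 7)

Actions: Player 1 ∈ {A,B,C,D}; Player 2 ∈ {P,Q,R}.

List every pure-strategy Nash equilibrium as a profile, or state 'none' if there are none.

NE set: (B,Q)

(A,P): not NE [P1→D gives 7>4; P2→Q gives 9>6]
(A,Q): not NE [P1→B gives 9>6]
(A,R): not NE [P1→D gives 7>1; P2→Q gives 9>3]
(B,P): not NE [P1→D gives 7>1; P2→Q gives 7>0]
(B,Q): NE
(B,R): not NE [P1→D gives 7>0; P2→Q gives 7>6]
(C,P): not NE [P1→D gives 7>3; P2→R gives 6>1]
(C,Q): not NE [P1→B gives 9>2; P2→R gives 6>5]
(C,R): not NE [P1→D gives 7>0]
(D,P): not NE [P2→Q gives 10>0]
(D,Q): not NE [P1→B gives 9>7]
(D,R): not NE [P2→Q gives 10>7]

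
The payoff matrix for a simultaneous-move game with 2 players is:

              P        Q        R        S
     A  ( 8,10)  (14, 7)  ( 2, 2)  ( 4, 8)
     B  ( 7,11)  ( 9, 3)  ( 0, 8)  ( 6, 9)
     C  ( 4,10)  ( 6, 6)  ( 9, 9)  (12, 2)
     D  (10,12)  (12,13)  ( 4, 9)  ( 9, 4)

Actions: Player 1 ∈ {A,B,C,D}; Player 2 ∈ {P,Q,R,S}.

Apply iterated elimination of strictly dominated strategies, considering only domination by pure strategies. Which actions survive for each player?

Remaining: P1:{A,D} P2:{P,Q}

P1 drop B (D beats it: P:10>7 Q:12>9 R:4>0 S:9>6)
P2 drop R (P beats it: A:10>2 C:10>9 D:12>9)
P2 drop S (P beats it: A:10>8 C:10>2 D:12>4)
P1 drop C (A beats it: P:8>4 Q:14>6)
P1→{A,D} P2→{P,Q}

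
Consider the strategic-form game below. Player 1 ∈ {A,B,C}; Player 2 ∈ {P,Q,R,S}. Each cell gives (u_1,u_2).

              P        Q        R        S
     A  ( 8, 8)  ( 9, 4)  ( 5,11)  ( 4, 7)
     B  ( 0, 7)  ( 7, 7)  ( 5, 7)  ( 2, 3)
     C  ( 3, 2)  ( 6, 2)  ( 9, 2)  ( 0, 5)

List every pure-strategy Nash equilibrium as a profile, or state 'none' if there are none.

PSNE: ∅

(A,P): not NE [P2→R gives 11>8]
(A,Q): not NE [P2→R gives 11>4]
(A,R): not NE [P1→C gives 9>5]
(A,S): not NE [P2→R gives 11>7]
(B,P): not NE [P1→A gives 8>0]
(B,Q): not NE [P1→A gives 9>7]
(B,R): not NE [P1→C gives 9>5]
(B,S): not NE [P1→A gives 4>2; P2→R gives 7>3]
(C,P): not NE [P1→A gives 8>3; P2→S gives 5>2]
(C,Q): not NE [P1→A gives 9>6; P2→S gives 5>2]
(C,R): not NE [P2→S gives 5>2]
(C,S): not NE [P1→A gives 4>0]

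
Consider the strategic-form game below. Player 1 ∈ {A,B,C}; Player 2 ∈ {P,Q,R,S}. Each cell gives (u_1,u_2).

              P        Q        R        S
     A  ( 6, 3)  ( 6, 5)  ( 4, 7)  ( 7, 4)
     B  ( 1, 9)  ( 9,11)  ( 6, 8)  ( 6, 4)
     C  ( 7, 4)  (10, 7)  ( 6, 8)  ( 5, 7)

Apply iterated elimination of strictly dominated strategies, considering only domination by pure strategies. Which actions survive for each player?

IESDS → P1:{B,C} P2:{Q,R}

P2 drop P (Q beats it: A:5>3 B:11>9 C:7>4)
P2 drop S (R beats it: A:7>4 B:8>4 C:8>7)
P1 drop A (B beats it: Q:9>6 R:6>4)
P1→{B,C} P2→{Q,R}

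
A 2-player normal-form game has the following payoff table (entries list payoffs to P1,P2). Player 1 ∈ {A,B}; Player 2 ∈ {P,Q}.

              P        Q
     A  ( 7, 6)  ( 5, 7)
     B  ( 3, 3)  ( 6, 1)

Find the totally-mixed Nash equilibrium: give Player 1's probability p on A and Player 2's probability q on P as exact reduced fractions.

P1 indiff ⇒ q·7+(1-q)·5 = q·3+(1-q)·6 ⇒ q(4) = (1-q)(1) ⇒ q = 1/5
P2 indiff ⇒ p·6+(1-p)·3 = p·7+(1-p)·1 ⇒ p(-1) = (1-p)(-2) ⇒ p = 2/3

(p,q) = (2/3, 1/5)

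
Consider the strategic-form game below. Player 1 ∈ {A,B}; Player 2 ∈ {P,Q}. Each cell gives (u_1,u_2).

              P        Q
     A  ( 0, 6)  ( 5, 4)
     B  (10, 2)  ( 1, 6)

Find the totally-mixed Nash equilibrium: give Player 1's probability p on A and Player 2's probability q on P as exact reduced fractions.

p=2/3, q=2/7

P1 indiff ⇒ q·0+(1-q)·5 = q·10+(1-q)·1 ⇒ q(-10) = (1-q)(-4) ⇒ q = 2/7
P2 indiff ⇒ p·6+(1-p)·2 = p·4+(1-p)·6 ⇒ p(2) = (1-p)(4) ⇒ p = 2/3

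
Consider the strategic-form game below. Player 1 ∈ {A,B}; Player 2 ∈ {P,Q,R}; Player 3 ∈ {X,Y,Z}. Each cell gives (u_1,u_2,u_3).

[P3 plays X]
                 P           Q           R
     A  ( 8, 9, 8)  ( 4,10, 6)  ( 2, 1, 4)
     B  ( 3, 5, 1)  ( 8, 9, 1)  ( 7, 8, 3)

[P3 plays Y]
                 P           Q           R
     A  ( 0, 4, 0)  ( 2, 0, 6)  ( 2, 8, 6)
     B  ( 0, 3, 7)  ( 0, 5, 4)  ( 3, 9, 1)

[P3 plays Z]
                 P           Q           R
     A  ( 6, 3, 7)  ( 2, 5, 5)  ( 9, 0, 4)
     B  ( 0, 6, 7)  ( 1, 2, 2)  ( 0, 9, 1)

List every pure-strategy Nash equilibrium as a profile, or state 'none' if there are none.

PSNE: ∅

(A,P,X): not NE [P2→Q gives 10>9]
(A,P,Y): not NE [P2→R gives 8>4; P3→X gives 8>0]
(A,P,Z): not NE [P2→Q gives 5>3; P3→X gives 8>7]
(A,Q,X): not NE [P1→B gives 8>4]
(A,Q,Y): not NE [P2→R gives 8>0]
(A,Q,Z): not NE [P3→Y gives 6>5]
(A,R,X): not NE [P1→B gives 7>2; P2→Q gives 10>1; P3→Y gives 6>4]
(A,R,Y): not NE [P1→B gives 3>2]
(A,R,Z): not NE [P2→Q gives 5>0; P3→Y gives 6>4]
(B,P,X): not NE [P1→A gives 8>3; P2→Q gives 9>5; P3→Z gives 7>1]
(B,P,Y): not NE [P2→R gives 9>3]
(B,P,Z): not NE [P1→A gives 6>0; P2→R gives 9>6]
(B,Q,X): not NE [P3→Y gives 4>1]
(B,Q,Y): not NE [P1→A gives 2>0; P2→R gives 9>5]
(B,Q,Z): not NE [P1→A gives 2>1; P2→R gives 9>2; P3→Y gives 4>2]
(B,R,X): not NE [P2→Q gives 9>8]
(B,R,Y): not NE [P3→X gives 3>1]
(B,R,Z): not NE [P1→A gives 9>0; P3→X gives 3>1]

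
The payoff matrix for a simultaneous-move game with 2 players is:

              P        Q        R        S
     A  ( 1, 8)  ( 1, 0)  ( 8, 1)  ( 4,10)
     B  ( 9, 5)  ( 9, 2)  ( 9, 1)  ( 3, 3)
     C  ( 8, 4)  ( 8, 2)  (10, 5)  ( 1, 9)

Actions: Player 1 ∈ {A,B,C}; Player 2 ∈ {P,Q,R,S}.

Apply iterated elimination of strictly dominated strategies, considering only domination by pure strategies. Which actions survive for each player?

P2 drop Q (P beats it: A:8>0 B:5>2 C:4>2)
P2 drop R (S beats it: A:10>1 B:3>1 C:9>5)
P1 drop C (B beats it: P:9>8 S:3>1)
P1→{A,B} P2→{P,S}

Survivors P1:{A,B} P2:{P,S}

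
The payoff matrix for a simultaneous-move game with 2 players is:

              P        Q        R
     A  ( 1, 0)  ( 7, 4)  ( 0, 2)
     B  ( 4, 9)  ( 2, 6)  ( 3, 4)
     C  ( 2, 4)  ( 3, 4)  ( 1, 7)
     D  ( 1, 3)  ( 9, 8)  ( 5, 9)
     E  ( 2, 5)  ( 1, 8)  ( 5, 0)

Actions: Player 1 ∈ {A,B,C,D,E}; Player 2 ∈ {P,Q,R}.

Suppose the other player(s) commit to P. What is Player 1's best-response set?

argmax u_1 = {B}

u_1(A vs P) = 1
u_1(B vs P) = 4
u_1(C vs P) = 2
u_1(D vs P) = 1
u_1(E vs P) = 2
max payoff 4 at {B}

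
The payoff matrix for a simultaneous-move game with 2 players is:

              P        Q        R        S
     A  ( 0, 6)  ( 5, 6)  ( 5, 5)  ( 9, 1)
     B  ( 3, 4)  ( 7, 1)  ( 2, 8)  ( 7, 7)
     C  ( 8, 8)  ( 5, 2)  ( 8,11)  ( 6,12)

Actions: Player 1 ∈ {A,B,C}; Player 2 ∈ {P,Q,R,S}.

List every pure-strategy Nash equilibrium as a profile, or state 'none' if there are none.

Equilibria: none

(A,P): not NE [P1→C gives 8>0]
(A,Q): not NE [P1→B gives 7>5]
(A,R): not NE [P1→C gives 8>5; P2→Q gives 6>5]
(A,S): not NE [P2→Q gives 6>1]
(B,P): not NE [P1→C gives 8>3; P2→R gives 8>4]
(B,Q): not NE [P2→R gives 8>1]
(B,R): not NE [P1→C gives 8>2]
(B,S): not NE [P1→A gives 9>7; P2→R gives 8>7]
(C,P): not NE [P2→S gives 12>8]
(C,Q): not NE [P1→B gives 7>5; P2→S gives 12>2]
(C,R): not NE [P2→S gives 12>11]
(C,S): not NE [P1→A gives 9>6]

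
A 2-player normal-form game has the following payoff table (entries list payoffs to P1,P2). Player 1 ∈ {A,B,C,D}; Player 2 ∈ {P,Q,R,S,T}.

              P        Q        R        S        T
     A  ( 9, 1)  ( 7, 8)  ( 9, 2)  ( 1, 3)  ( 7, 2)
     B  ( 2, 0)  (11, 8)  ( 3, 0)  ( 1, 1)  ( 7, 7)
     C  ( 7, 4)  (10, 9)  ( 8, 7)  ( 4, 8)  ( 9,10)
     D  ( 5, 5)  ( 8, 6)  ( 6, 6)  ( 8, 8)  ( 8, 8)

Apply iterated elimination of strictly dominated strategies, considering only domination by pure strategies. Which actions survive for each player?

Survivors P1:{B,C,D} P2:{Q,S,T}

P2 drop P (Q beats it: A:8>1 B:8>0 C:9>4 D:6>5)
P2 drop R (S beats it: A:3>2 B:1>0 C:8>7 D:8>6)
P1 drop A (C beats it: Q:10>7 S:4>1 T:9>7)
P1→{B,C,D} P2→{Q,S,T}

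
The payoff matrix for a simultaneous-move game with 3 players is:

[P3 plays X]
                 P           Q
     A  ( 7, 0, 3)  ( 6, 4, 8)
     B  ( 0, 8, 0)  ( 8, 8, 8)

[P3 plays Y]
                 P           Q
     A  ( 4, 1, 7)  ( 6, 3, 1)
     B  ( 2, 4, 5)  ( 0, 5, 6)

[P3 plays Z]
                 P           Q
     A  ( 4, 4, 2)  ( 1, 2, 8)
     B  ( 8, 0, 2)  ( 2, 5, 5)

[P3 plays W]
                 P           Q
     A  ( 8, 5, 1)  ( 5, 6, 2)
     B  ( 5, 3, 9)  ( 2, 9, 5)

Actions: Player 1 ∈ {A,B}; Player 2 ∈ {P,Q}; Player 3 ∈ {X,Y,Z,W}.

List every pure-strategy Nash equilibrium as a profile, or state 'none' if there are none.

Nash profiles: (B,Q,X)

(A,P,X): not NE [P2→Q gives 4>0; P3→Y gives 7>3]
(A,P,Y): not NE [P2→Q gives 3>1]
(A,P,Z): not NE [P1→B gives 8>4; P3→Y gives 7>2]
(A,P,W): not NE [P2→Q gives 6>5; P3→Y gives 7>1]
(A,Q,X): not NE [P1→B gives 8>6]
(A,Q,Y): not NE [P3→Z gives 8>1]
(A,Q,Z): not NE [P1→B gives 2>1; P2→P gives 4>2]
(A,Q,W): not NE [P3→Z gives 8>2]
(B,P,X): not NE [P1→A gives 7>0; P3→W gives 9>0]
(B,P,Y): not NE [P1→A gives 4>2; P2→Q gives 5>4; P3→W gives 9>5]
(B,P,Z): not NE [P2→Q gives 5>0; P3→W gives 9>2]
(B,P,W): not NE [P1→A gives 8>5; P2→Q gives 9>3]
(B,Q,X): NE
(B,Q,Y): not NE [P1→A gives 6>0; P3→X gives 8>6]
(B,Q,Z): not NE [P3→X gives 8>5]
(B,Q,W): not NE [P1→A gives 5>2; P3→X gives 8>5]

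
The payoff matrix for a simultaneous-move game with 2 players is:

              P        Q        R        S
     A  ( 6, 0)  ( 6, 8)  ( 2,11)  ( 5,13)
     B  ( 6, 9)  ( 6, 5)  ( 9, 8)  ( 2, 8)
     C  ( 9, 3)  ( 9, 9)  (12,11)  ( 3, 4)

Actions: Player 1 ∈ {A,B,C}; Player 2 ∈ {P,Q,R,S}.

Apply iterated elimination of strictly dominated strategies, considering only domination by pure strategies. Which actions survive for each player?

Remaining: P1:{A,C} P2:{R,S}

P1 drop B (C beats it: P:9>6 Q:9>6 R:12>9 S:3>2)
P2 drop P (Q beats it: A:8>0 C:9>3)
P2 drop Q (R beats it: A:11>8 C:11>9)
P1→{A,C} P2→{R,S}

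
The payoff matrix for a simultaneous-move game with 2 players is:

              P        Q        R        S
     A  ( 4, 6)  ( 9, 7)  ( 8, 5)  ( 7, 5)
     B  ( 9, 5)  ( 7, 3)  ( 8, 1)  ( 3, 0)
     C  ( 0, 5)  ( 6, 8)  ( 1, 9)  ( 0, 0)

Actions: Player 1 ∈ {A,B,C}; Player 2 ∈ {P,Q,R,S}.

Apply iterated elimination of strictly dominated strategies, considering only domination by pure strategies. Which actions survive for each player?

P1 drop C (A beats it: P:4>0 Q:9>6 R:8>1 S:7>0)
P2 drop R (P beats it: A:6>5 B:5>1)
P2 drop S (P beats it: A:6>5 B:5>0)
P1→{A,B} P2→{P,Q}

Survivors P1:{A,B} P2:{P,Q}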